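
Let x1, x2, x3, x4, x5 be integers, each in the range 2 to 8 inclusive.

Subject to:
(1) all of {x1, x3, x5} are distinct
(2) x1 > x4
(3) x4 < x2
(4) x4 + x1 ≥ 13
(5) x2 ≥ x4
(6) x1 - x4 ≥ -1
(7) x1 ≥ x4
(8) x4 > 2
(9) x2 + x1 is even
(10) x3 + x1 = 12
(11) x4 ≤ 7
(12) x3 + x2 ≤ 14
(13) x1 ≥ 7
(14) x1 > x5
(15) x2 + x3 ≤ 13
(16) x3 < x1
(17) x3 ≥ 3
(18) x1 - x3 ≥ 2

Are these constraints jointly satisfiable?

Satisfiable

One satisfying assignment is x1 = 8, x2 = 8, x3 = 4, x4 = 7, x5 = 2.
For the less obvious constraints — constraint 4: x4 + x1 = 15; constraint 6: x1 - x4 = 1; constraint 10: x3 + x1 = 12 — and the others hold by inspection.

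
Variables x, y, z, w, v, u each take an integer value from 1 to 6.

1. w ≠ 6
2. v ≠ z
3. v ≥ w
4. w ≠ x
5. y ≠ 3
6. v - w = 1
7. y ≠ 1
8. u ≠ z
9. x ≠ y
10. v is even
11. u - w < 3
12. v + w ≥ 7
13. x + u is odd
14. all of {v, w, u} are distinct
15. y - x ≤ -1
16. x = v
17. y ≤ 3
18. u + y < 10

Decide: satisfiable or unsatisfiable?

Satisfiable

One satisfying assignment is x = 4, y = 2, z = 2, w = 3, v = 4, u = 5.
For the less obvious constraints — constraint 6: v - w = 1; constraint 11: u - w = 2; constraint 12: v + w = 7 — and the others hold by inspection.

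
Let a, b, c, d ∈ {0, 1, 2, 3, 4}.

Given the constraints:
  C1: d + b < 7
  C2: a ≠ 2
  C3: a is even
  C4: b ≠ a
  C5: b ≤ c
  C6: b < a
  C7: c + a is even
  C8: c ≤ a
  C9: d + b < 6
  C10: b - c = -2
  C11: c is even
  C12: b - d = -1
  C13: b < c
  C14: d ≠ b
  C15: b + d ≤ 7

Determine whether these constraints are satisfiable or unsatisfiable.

Setting (a, b, c, d) = (4, 2, 4, 3) satisfies everything: constraint 1: d + b = 5; constraint 9: d + b = 5; constraint 10: b - c = -2, and the others follow.

Satisfiable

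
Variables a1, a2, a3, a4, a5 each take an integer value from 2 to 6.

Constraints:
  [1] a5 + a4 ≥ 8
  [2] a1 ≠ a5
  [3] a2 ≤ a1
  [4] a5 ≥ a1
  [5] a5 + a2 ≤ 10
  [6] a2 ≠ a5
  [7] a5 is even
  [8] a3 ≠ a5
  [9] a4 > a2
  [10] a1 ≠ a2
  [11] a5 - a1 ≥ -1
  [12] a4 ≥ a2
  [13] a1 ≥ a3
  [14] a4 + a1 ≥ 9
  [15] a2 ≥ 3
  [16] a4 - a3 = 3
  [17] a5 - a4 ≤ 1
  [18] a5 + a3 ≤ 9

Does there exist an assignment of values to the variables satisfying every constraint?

Satisfiable

Take a1 = 5, a2 = 4, a3 = 2, a4 = 5, a5 = 6. Then constraint 1: a5 + a4 = 11; constraint 5: a5 + a2 = 10; constraint 11: a5 - a1 = 1, and every other listed constraint is also met.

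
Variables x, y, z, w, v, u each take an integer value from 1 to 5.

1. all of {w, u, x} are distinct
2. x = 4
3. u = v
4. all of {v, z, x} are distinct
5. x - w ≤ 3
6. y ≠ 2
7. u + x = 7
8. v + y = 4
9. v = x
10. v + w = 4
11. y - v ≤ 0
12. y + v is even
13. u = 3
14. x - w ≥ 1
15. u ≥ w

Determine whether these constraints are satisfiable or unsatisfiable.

Unsatisfiable

Constraint 13 fixes u = 3 and constraint 2 fixes x = 4. Constraints 3 and 9 give u = v = x, so u = x. But 3 ≠ 4 — contradiction.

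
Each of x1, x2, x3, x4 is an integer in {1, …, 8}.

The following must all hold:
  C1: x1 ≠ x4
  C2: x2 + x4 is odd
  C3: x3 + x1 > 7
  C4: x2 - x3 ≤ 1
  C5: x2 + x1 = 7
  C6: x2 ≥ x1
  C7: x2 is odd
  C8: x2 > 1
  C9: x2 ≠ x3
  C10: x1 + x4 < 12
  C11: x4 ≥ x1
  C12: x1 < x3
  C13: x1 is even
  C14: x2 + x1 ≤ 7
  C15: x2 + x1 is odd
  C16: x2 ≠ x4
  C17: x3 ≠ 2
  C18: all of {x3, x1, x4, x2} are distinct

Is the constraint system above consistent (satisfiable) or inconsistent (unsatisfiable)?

Take x1 = 2, x2 = 5, x3 = 7, x4 = 8. Then constraint 3: x3 + x1 = 9; constraint 4: x2 - x3 = -2, and every other listed constraint is also met.

Satisfiable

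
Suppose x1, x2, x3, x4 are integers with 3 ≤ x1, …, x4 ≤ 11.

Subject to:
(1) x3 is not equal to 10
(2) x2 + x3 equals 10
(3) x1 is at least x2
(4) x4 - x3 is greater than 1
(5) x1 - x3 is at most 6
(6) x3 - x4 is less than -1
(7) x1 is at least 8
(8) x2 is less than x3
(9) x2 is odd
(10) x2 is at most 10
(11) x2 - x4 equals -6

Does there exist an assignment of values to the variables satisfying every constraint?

Satisfiable

One satisfying assignment is x1 = 11, x2 = 3, x3 = 7, x4 = 9.
For the less obvious constraints — constraint 2: x2 + x3 = 10; constraint 4: x4 - x3 = 2; constraint 5: x1 - x3 = 4 — and the others hold by inspection.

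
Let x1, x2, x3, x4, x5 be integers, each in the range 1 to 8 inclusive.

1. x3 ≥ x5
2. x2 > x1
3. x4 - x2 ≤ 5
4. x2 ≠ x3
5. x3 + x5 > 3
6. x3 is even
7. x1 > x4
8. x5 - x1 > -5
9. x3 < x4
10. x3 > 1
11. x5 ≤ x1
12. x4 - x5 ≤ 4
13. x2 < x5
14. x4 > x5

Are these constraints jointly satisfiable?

Unsatisfiable

Constraints 1, 2, 7, 9, and 13 give x3 < x4, x4 < x1, x1 < x2, x2 < x5, x5 ≤ x3. Chaining: x3 < x4 < x1 < x2 < x5 ≤ x3, which forces x3 < x3 — impossible.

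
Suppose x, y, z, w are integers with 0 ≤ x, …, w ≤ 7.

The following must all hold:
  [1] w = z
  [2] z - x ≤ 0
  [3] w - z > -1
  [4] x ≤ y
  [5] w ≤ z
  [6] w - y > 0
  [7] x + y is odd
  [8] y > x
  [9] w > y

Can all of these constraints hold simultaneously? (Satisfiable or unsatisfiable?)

Unsatisfiable

Constraints 2, 5, 8, and 9 give x < y, y < w, w ≤ z, z ≤ x. Chaining: x < y < w ≤ z ≤ x, which forces x < x — impossible.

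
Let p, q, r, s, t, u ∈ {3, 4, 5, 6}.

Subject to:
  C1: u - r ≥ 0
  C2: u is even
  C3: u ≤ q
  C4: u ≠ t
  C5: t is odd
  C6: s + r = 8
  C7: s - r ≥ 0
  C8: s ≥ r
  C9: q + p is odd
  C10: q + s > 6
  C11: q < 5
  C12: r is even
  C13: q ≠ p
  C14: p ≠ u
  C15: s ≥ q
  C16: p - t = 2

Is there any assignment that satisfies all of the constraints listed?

Satisfiable

The assignment p = 5, q = 4, r = 4, s = 4, t = 3, u = 4 works:
  constraint 1 holds since u - r = 0.
  constraint 6 holds since s + r = 8.
The rest check out directly.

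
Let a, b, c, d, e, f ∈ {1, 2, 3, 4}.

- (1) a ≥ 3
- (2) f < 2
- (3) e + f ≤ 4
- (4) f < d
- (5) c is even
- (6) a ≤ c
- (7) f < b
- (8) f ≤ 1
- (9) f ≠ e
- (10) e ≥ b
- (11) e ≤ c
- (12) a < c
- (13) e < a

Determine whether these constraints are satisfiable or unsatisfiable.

Setting (a, b, c, d, e, f) = (3, 2, 4, 2, 2, 1) satisfies everything: constraint 3: e + f = 3; constraint 5: c = 4 is even, and the others follow.

Satisfiable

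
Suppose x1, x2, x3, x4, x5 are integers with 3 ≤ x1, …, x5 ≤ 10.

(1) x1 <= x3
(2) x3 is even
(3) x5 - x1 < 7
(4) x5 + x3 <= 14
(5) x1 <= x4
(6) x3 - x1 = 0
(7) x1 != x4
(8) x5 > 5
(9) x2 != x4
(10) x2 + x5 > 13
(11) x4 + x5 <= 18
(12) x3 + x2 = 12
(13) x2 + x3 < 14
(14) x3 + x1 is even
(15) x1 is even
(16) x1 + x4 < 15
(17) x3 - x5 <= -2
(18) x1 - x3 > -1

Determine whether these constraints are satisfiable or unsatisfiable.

Try x1 = 4, x2 = 8, x3 = 4, x4 = 10, x5 = 8.
Check constraint 3: x5 - x1 = 4; constraint 4: x5 + x3 = 12; constraint 6: x3 - x1 = 0. The remaining constraints are straightforward to verify.

Satisfiable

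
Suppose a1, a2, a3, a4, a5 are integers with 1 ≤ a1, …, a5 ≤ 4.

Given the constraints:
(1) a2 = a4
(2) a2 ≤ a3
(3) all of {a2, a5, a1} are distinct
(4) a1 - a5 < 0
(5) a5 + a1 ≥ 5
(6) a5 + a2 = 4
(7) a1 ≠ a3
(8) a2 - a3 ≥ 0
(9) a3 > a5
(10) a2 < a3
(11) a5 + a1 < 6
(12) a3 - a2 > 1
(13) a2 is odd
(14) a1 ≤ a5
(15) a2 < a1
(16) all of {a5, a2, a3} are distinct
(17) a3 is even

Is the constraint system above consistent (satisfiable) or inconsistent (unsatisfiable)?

Constraints 4, 8, 9, and 15 give a2 < a1, a1 < a5, a5 < a3, a3 ≤ a2. Chaining: a2 < a1 < a5 < a3 ≤ a2, which forces a2 < a2 — impossible.

Unsatisfiable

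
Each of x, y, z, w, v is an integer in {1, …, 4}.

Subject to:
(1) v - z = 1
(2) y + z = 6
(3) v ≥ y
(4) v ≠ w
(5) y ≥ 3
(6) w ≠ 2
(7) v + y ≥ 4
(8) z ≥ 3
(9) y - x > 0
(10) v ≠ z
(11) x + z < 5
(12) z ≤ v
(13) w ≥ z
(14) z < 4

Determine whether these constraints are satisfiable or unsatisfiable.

The assignment x = 1, y = 3, z = 3, w = 3, v = 4 works:
  constraint 1 holds since v - z = 1.
  constraint 2 holds since y + z = 6.
  constraint 7 holds since v + y = 7.
The rest check out directly.

Satisfiable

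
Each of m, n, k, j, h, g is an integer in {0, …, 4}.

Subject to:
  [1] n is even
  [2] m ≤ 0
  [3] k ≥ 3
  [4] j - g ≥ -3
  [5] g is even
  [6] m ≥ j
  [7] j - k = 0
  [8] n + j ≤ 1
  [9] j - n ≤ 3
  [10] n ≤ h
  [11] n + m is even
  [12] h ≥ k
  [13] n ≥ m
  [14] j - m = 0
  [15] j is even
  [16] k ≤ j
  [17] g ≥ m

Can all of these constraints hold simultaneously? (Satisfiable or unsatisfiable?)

Unsatisfiable

From constraints 3 and 16: j ≥ k and k ≥ 3, so j ≥ 3. From constraints 2 and 6: j ≤ m and m ≤ 0, so j ≤ 0. But 0 < 3, so no value of j works.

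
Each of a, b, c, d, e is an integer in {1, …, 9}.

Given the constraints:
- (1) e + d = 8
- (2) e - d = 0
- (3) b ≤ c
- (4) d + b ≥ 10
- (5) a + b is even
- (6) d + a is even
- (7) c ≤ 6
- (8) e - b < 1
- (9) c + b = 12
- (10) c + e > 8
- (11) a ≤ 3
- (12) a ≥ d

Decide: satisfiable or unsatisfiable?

From constraints 11 and 12: d ≤ a ≤ 3. From constraints 3 and 7: b ≤ c ≤ 6. Hence d + b ≤ 9. But constraint 4 requires d + b ≥ 10, and 10 > 9. Contradiction.

Unsatisfiable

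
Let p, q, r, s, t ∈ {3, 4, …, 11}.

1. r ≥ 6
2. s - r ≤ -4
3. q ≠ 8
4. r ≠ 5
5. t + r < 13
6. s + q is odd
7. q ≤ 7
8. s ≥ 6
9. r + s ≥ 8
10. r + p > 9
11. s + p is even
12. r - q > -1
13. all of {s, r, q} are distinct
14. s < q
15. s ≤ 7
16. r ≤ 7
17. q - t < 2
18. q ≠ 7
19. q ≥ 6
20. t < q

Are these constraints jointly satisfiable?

Unsatisfiable

Constraints 1, 7, 8, 15, 16, and 19 confine each of s, r, q to the 2 values {6, 7}.
Constraint 13 requires all 3 of them to be distinct, but only 2 values are available — impossible by the pigeonhole principle.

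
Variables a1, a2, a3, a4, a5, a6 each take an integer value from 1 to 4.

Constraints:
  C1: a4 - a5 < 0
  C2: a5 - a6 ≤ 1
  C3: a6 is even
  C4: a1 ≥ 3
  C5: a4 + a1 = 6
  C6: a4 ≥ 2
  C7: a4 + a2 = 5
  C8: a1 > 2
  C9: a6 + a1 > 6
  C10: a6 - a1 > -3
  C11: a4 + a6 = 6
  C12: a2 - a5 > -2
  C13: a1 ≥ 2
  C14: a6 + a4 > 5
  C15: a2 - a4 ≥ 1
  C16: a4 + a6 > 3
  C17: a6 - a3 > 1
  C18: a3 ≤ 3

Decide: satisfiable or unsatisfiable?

Satisfiable

Take a1 = 4, a2 = 3, a3 = 1, a4 = 2, a5 = 3, a6 = 4. Then constraint 1: a4 - a5 = -1; constraint 2: a5 - a6 = -1, and every other listed constraint is also met.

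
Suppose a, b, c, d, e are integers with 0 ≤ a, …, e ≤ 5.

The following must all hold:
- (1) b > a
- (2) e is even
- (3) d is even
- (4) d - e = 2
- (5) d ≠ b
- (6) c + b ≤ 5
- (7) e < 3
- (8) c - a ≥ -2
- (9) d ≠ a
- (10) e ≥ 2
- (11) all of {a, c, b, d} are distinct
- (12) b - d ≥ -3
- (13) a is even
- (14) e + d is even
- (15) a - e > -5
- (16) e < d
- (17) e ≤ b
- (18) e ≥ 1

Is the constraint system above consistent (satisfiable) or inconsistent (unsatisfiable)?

Setting (a, b, c, d, e) = (0, 3, 1, 4, 2) satisfies everything: constraint 4: d - e = 2; constraint 6: c + b = 4; constraint 8: c - a = 1, and the others follow.

Satisfiable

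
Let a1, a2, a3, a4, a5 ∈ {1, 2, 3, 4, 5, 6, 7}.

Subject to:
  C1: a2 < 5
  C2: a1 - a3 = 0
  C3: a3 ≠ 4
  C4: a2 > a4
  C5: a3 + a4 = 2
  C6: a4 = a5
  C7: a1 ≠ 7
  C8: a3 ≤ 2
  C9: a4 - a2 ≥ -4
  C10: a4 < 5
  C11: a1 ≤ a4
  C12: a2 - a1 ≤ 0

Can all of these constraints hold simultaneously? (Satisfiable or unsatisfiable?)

Constraints 4, 11, and 12 give a1 ≤ a4, a4 < a2, a2 ≤ a1. Chaining: a1 ≤ a4 < a2 ≤ a1, which forces a1 < a1 — impossible.

Unsatisfiable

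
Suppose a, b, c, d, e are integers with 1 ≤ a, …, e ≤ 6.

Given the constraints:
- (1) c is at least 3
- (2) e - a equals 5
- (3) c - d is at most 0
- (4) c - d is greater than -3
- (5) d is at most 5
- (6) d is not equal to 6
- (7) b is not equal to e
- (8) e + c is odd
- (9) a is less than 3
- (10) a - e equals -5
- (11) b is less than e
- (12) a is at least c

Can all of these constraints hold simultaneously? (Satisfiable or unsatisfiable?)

Unsatisfiable

From constraints 1 and 12: a ≥ c and c ≥ 3, so a ≥ 3. From constraint 9: a ≤ 2. But 2 < 3, so no value of a works.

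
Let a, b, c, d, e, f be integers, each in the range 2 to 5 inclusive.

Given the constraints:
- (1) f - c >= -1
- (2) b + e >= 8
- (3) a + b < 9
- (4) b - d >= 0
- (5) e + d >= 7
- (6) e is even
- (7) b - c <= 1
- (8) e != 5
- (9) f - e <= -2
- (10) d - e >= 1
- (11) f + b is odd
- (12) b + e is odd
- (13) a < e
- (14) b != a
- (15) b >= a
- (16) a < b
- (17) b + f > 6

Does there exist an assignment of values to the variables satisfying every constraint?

Constraints 1, 4, 7, 9, and 10 give d − e ≥ 1, e − f ≥ 2, f − c ≥ -1, c − b ≥ -1, b − d ≥ 0.
Adding all 5 inequalities: the left sides telescope to 0, and the right sides sum to 1 + 2 + (-1) + (-1) + 0 = 1. So 0 ≥ 1, which is false.

Unsatisfiable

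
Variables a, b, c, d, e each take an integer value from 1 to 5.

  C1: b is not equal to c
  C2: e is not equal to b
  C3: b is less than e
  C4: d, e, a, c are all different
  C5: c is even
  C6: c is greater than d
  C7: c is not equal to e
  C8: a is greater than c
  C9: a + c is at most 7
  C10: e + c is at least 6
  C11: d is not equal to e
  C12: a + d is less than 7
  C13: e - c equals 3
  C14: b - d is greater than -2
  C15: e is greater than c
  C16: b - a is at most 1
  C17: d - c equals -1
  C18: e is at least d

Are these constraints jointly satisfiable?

Try a = 3, b = 1, c = 2, d = 1, e = 5.
Check constraint 9: a + c = 5; constraint 10: e + c = 7. The remaining constraints are straightforward to verify.

Satisfiable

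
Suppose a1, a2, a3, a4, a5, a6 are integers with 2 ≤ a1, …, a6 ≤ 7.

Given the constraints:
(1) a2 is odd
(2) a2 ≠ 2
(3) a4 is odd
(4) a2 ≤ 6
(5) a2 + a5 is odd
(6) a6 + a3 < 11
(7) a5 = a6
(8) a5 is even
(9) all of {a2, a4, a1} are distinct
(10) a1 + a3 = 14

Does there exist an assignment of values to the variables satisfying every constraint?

Satisfiable

Try a1 = 7, a2 = 3, a3 = 7, a4 = 5, a5 = 2, a6 = 2.
Check constraint 6: a6 + a3 = 9; constraint 9: values 3, 5, 7 are distinct; constraint 10: a1 + a3 = 14. The remaining constraints are straightforward to verify.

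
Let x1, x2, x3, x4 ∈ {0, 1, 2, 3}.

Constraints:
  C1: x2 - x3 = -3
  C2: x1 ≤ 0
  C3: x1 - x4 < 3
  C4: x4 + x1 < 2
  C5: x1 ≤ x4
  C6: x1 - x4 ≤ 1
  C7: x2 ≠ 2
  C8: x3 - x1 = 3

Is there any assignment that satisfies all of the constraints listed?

Satisfiable

Setting (x1, x2, x3, x4) = (0, 0, 3, 0) satisfies everything: constraint 1: x2 - x3 = -3; constraint 3: x1 - x4 = 0, and the others follow.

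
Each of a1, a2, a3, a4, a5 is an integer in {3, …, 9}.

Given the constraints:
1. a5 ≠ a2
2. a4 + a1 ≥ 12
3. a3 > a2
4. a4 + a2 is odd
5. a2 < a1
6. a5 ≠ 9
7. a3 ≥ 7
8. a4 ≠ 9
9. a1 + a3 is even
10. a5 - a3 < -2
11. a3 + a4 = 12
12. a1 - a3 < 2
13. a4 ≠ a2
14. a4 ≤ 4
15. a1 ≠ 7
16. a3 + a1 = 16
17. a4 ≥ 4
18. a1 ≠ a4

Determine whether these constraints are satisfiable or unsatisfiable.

Satisfiable

The assignment a1 = 8, a2 = 5, a3 = 8, a4 = 4, a5 = 3 works:
  constraint 2 holds since a4 + a1 = 12.
  constraint 10 holds since a5 - a3 = -5.
  constraint 11 holds since a3 + a4 = 12.
The rest check out directly.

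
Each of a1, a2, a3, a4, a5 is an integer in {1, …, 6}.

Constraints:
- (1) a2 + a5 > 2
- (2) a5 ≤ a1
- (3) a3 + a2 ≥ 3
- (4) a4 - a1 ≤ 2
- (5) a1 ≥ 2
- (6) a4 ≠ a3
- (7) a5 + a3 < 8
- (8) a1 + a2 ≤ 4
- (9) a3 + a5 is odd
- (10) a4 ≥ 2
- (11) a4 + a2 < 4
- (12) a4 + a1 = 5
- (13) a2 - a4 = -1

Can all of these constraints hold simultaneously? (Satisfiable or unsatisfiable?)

Satisfiable

The assignment a1 = 3, a2 = 1, a3 = 5, a4 = 2, a5 = 2 works:
  constraint 1 holds since a2 + a5 = 3.
  constraint 3 holds since a3 + a2 = 6.
  constraint 4 holds since a4 - a1 = -1.
The rest check out directly.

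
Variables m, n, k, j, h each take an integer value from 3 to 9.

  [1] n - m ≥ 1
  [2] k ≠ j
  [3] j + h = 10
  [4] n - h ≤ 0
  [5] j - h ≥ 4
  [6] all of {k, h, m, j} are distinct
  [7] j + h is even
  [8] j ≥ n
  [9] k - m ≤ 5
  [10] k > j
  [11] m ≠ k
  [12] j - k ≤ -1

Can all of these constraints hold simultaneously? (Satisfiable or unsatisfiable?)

Constraints 1, 4, 5, 9, and 12 give n − m ≥ 1, m − k ≥ -5, k − j ≥ 1, j − h ≥ 4, h − n ≥ 0.
Adding all 5 inequalities: the left sides telescope to 0, and the right sides sum to 1 + (-5) + 1 + 4 + 0 = 1. So 0 ≥ 1, which is false.

Unsatisfiable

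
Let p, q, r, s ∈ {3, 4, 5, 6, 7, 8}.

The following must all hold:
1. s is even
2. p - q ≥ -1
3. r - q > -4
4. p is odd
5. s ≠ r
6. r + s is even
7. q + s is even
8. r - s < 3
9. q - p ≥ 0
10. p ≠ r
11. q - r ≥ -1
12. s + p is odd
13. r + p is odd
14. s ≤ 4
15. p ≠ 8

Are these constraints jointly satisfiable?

Take p = 7, q = 8, r = 6, s = 4. Then constraint 2: p - q = -1; constraint 3: r - q = -2, and every other listed constraint is also met.

Satisfiable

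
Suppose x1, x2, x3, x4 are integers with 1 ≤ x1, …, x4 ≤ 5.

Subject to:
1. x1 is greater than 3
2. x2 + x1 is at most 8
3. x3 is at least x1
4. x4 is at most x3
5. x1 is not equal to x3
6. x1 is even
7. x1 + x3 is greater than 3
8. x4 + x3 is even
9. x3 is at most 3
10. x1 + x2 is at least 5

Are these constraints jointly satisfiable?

From constraint 1: x1 ≥ 4. From constraints 3 and 9: x1 ≤ x3 and x3 ≤ 3, so x1 ≤ 3. But 3 < 4, so no value of x1 works.

Unsatisfiable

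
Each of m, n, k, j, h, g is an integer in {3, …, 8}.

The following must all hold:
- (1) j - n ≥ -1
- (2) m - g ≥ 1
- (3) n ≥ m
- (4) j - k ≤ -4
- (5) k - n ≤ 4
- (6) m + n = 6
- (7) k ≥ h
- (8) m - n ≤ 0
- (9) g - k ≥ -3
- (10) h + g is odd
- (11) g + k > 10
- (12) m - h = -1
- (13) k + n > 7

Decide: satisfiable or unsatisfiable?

Unsatisfiable

Constraints 1, 2, 4, 8, and 9 give j − n ≥ -1, n − m ≥ 0, m − g ≥ 1, g − k ≥ -3, k − j ≥ 4.
Adding all 5 inequalities: the left sides telescope to 0, and the right sides sum to (-1) + 0 + 1 + (-3) + 4 = 1. So 0 ≥ 1, which is false.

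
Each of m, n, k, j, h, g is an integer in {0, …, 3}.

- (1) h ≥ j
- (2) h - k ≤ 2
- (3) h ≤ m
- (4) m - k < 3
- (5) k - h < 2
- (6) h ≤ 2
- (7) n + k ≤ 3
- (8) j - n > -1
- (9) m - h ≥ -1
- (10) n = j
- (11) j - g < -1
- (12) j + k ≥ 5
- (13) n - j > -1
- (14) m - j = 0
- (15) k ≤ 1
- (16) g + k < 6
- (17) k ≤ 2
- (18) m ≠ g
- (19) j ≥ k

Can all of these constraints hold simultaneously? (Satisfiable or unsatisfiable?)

Unsatisfiable

From constraints 1 and 6: j ≤ h ≤ 2. From constraint 15: k ≤ 1. Hence j + k ≤ 3. But constraint 12 requires j + k ≥ 5, and 5 > 3. Contradiction.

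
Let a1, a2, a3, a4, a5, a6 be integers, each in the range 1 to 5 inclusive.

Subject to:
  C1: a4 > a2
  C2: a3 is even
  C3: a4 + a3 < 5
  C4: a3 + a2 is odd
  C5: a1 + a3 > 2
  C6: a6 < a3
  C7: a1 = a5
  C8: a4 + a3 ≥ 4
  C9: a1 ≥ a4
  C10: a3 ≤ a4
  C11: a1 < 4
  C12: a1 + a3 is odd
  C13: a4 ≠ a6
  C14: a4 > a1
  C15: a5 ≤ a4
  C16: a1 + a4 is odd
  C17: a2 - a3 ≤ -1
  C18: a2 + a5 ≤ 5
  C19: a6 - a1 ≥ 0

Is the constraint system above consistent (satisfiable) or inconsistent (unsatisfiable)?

Constraints 6, 9, 10, and 19 give a4 ≤ a1, a1 ≤ a6, a6 < a3, a3 ≤ a4. Chaining: a4 ≤ a1 ≤ a6 < a3 ≤ a4, which forces a4 < a4 — impossible.

Unsatisfiable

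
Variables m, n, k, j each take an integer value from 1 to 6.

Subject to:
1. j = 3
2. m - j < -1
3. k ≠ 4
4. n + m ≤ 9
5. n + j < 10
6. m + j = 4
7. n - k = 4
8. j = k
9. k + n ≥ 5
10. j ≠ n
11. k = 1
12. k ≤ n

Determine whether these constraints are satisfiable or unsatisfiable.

Constraint 1 fixes j = 3 and constraint 11 fixes k = 1, but constraint 8 requires j = k. Since 3 ≠ 1, contradiction.

Unsatisfiable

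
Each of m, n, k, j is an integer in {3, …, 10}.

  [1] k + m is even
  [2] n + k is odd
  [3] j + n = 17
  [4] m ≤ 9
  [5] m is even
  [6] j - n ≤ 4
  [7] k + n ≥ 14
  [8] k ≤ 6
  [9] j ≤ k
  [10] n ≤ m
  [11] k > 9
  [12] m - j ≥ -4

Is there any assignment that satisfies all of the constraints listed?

Unsatisfiable

From constraints 8 and 9: j ≤ k ≤ 6. From constraints 4 and 10: n ≤ m ≤ 9. Hence j + n ≤ 15. But constraint 3 requires j + n = 17, and 17 > 15. Contradiction.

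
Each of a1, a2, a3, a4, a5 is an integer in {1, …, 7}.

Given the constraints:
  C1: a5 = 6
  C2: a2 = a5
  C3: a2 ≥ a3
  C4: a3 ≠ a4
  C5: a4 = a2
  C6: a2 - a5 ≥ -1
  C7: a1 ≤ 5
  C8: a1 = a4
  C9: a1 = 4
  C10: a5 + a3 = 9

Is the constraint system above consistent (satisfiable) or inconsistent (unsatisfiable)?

Constraint 9 fixes a1 = 4 and constraint 1 fixes a5 = 6. Constraints 2, 5, and 8 give a1 = a4 = a2 = a5, so a1 = a5. But 4 ≠ 6 — contradiction.

Unsatisfiable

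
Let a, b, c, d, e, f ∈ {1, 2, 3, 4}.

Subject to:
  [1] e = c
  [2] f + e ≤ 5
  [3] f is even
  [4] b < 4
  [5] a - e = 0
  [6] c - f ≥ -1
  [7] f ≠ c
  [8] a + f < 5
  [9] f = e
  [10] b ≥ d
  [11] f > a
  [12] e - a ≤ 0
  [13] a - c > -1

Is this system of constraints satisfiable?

From constraints 1 and 9, f = e = c, so f = c. But constraint 7 says f ≠ c. Contradiction.

Unsatisfiable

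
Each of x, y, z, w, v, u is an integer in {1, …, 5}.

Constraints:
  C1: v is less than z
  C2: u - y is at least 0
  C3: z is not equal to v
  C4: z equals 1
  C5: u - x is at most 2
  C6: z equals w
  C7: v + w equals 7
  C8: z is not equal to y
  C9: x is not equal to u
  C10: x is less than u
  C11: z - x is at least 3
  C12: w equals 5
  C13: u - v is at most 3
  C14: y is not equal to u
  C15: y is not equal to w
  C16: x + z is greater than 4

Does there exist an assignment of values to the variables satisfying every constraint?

Constraint 4 fixes z = 1 and constraint 12 fixes w = 5, but constraint 6 requires z = w. Since 1 ≠ 5, contradiction.

Unsatisfiable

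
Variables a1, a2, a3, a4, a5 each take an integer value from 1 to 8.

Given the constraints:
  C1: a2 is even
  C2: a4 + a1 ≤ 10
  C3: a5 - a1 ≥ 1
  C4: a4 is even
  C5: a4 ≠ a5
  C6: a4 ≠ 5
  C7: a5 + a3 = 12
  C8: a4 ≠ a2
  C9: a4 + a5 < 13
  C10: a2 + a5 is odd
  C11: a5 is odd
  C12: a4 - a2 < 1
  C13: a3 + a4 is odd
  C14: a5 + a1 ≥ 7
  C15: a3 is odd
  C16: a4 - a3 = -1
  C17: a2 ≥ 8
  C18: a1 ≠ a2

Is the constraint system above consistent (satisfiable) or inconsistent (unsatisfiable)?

Satisfiable

Try a1 = 2, a2 = 8, a3 = 7, a4 = 6, a5 = 5.
Check constraint 2: a4 + a1 = 8; constraint 3: a5 - a1 = 3. The remaining constraints are straightforward to verify.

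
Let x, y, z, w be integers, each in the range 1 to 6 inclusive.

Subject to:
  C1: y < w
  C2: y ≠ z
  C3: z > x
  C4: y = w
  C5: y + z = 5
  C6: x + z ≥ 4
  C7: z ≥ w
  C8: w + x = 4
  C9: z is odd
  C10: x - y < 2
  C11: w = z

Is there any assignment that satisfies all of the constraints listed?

Unsatisfiable

From constraints 4 and 11, y = w = z, so y = z. But constraint 2 says y ≠ z. Contradiction.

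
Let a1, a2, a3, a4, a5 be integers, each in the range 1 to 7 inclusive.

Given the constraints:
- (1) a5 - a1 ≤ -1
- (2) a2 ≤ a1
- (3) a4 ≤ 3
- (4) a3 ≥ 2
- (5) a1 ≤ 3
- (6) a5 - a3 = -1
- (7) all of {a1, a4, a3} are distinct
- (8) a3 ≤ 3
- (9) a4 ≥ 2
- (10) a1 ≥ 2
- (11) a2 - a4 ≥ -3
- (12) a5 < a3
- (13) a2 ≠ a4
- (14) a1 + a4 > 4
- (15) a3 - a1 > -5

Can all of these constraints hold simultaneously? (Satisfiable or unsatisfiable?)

Constraints 3, 4, 5, 8, 9, and 10 confine each of a1, a4, a3 to the 2 values {2, 3}.
Constraint 7 requires all 3 of them to be distinct, but only 2 values are available — impossible by the pigeonhole principle.

Unsatisfiable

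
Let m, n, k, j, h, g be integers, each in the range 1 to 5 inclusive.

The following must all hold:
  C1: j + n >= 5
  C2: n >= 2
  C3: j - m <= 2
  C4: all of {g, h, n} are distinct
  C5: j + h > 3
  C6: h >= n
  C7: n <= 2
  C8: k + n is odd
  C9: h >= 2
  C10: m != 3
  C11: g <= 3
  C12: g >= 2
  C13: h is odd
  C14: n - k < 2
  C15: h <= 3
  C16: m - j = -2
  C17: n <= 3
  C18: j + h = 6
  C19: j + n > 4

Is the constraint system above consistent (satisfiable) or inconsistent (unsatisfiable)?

Unsatisfiable

Constraints 2, 9, 11, 12, 15, and 17 confine each of g, h, n to the 2 values {2, 3}.
Constraint 4 requires all 3 of them to be distinct, but only 2 values are available — impossible by the pigeonhole principle.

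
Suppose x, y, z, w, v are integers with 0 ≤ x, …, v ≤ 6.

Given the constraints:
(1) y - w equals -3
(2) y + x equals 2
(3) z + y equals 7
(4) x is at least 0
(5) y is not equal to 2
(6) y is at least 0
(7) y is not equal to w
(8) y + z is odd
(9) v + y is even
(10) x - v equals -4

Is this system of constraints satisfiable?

One satisfying assignment is x = 1, y = 1, z = 6, w = 4, v = 5.
For the less obvious constraints — constraint 1: y - w = -3; constraint 2: y + x = 2 — and the others hold by inspection.

Satisfiable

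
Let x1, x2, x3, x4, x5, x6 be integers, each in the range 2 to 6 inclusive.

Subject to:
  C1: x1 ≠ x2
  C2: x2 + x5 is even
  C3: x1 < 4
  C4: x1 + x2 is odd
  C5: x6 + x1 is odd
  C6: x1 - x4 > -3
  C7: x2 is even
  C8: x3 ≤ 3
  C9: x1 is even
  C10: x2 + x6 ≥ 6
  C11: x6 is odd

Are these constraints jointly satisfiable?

Constraint 9 makes x1 even and constraint 7 makes x2 even, so x1 + x2 must be even. Constraint 4 says x1 + x2 is odd — contradiction.

Unsatisfiable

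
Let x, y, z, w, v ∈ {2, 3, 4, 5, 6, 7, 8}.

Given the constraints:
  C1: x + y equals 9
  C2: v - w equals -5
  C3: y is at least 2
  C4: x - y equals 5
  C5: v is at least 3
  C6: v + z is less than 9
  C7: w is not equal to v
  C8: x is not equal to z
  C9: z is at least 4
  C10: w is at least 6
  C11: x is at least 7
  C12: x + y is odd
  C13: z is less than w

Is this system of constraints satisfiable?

Satisfiable

One satisfying assignment is x = 7, y = 2, z = 4, w = 8, v = 3.
For the less obvious constraints — constraint 1: x + y = 9; constraint 2: v - w = -5; constraint 4: x - y = 5 — and the others hold by inspection.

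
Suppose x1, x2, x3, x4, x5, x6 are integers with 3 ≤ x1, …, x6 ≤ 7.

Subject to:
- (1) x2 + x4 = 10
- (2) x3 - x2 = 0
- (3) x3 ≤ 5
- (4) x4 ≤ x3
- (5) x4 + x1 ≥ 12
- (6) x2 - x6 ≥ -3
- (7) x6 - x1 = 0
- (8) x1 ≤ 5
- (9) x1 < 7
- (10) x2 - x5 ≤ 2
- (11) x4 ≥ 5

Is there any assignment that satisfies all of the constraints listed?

From constraints 3 and 4: x4 ≤ x3 ≤ 5. From constraint 8: x1 ≤ 5. Hence x4 + x1 ≤ 10. But constraint 5 requires x4 + x1 ≥ 12, and 12 > 10. Contradiction.

Unsatisfiable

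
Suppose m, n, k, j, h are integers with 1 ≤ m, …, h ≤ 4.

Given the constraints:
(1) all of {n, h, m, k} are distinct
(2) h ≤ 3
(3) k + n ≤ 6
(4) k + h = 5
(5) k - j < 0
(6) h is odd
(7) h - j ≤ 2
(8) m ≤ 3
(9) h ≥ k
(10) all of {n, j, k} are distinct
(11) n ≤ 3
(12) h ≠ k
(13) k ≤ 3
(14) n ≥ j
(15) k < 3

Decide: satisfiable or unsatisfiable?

Constraints 2, 8, 11, and 13 confine each of n, h, m, k to the 3 values {1, …, 3} (the domain already gives each ≥ 1).
Constraint 1 requires all 4 of them to be distinct, but only 3 values are available — impossible by the pigeonhole principle.

Unsatisfiable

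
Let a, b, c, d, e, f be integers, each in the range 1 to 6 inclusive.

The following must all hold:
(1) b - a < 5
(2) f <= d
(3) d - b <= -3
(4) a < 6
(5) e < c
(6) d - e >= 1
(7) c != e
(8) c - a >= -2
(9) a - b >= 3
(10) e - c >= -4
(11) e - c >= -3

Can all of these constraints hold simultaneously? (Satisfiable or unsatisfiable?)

Unsatisfiable

Constraints 3, 6, 8, 9, and 11 give e − c ≥ -3, c − a ≥ -2, a − b ≥ 3, b − d ≥ 3, d − e ≥ 1.
Adding all 5 inequalities: the left sides telescope to 0, and the right sides sum to (-3) + (-2) + 3 + 3 + 1 = 2. So 0 ≥ 2, which is false.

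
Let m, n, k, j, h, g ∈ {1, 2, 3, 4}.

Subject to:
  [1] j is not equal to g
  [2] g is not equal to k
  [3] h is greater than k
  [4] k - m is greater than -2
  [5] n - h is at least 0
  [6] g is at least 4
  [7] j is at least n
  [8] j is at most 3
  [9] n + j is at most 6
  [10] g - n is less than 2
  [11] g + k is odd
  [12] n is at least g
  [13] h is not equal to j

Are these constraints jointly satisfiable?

Unsatisfiable

From constraints 6 and 12: n ≥ g and g ≥ 4, so n ≥ 4. From constraints 7 and 8: n ≤ j and j ≤ 3, so n ≤ 3. But 3 < 4, so no value of n works.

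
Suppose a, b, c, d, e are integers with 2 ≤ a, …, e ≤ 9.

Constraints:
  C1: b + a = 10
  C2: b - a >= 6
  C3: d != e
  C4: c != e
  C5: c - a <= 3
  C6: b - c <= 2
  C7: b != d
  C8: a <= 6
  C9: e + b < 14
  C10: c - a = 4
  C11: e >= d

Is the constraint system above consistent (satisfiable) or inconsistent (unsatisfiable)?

Unsatisfiable

Constraints 2, 5, and 6 give a − c ≥ -3, c − b ≥ -2, b − a ≥ 6.
Adding all 3 inequalities: the left sides telescope to 0, and the right sides sum to (-3) + (-2) + 6 = 1. So 0 ≥ 1, which is false.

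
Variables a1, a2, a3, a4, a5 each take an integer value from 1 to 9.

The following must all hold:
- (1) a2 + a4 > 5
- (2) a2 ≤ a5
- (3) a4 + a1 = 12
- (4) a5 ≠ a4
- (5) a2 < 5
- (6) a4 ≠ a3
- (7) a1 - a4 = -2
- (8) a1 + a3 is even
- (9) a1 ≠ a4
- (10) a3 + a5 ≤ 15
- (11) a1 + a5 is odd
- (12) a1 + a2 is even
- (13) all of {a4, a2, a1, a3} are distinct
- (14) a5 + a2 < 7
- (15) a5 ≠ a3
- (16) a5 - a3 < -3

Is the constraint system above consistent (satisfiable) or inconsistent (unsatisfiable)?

Try a1 = 5, a2 = 1, a3 = 9, a4 = 7, a5 = 4.
Check constraint 1: a2 + a4 = 8; constraint 3: a4 + a1 = 12. The remaining constraints are straightforward to verify.

Satisfiable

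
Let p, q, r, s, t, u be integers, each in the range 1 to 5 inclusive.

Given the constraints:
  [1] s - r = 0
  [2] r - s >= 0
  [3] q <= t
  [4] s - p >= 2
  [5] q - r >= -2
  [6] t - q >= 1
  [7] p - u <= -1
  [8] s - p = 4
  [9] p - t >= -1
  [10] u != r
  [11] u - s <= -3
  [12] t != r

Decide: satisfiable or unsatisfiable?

Unsatisfiable

Constraints 2, 5, 6, 7, 9, and 11 give u − p ≥ 1, p − t ≥ -1, t − q ≥ 1, q − r ≥ -2, r − s ≥ 0, s − u ≥ 3.
Adding all 6 inequalities: the left sides telescope to 0, and the right sides sum to 1 + (-1) + 1 + (-2) + 0 + 3 = 2. So 0 ≥ 2, which is false.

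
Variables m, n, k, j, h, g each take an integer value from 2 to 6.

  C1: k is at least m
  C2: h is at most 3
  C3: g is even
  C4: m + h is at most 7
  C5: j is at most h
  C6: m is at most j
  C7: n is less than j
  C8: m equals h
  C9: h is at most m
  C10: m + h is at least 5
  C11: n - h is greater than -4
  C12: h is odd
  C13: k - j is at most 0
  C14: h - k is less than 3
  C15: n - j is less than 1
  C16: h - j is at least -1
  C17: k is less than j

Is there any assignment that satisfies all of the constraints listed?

Unsatisfiable

Constraints 1, 5, 9, and 17 give h ≤ m, m ≤ k, k < j, j ≤ h. Chaining: h ≤ m ≤ k < j ≤ h, which forces h < h — impossible.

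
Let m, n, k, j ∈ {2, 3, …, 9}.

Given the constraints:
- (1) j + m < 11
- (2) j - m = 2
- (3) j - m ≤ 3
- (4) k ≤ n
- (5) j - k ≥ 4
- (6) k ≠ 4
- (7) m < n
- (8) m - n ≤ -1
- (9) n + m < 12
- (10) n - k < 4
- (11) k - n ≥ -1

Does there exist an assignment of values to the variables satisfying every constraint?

Constraints 3, 5, 8, and 11 give m − j ≥ -3, j − k ≥ 4, k − n ≥ -1, n − m ≥ 1.
Adding all 4 inequalities: the left sides telescope to 0, and the right sides sum to (-3) + 4 + (-1) + 1 = 1. So 0 ≥ 1, which is false.

Unsatisfiable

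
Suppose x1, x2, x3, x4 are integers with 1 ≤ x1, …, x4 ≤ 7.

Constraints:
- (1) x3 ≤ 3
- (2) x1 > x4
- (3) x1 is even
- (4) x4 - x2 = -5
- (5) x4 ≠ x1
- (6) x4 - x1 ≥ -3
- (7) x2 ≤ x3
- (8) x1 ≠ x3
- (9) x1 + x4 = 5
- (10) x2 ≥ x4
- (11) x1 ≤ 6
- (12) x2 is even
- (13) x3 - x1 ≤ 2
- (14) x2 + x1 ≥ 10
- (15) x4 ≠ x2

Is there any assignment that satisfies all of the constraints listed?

From constraints 1 and 7: x2 ≤ x3 ≤ 3. From constraint 11: x1 ≤ 6. Hence x2 + x1 ≤ 9. But constraint 14 requires x2 + x1 ≥ 10, and 10 > 9. Contradiction.

Unsatisfiable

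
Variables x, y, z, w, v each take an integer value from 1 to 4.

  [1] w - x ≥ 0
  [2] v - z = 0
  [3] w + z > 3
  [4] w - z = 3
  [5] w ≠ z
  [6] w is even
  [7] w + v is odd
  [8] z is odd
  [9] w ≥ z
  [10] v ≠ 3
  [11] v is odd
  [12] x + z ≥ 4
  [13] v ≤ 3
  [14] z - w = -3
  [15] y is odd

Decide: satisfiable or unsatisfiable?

Satisfiable

One satisfying assignment is x = 4, y = 3, z = 1, w = 4, v = 1.
For the less obvious constraints — constraint 1: w - x = 0; constraint 2: v - z = 0 — and the others hold by inspection.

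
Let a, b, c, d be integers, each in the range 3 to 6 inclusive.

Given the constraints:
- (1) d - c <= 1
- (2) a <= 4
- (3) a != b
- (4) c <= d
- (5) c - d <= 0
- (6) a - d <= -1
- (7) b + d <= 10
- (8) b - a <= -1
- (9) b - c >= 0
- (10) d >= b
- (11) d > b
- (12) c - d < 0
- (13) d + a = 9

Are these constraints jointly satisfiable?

Unsatisfiable

Constraints 1, 6, 8, and 9 give d − a ≥ 1, a − b ≥ 1, b − c ≥ 0, c − d ≥ -1.
Adding all 4 inequalities: the left sides telescope to 0, and the right sides sum to 1 + 1 + 0 + (-1) = 1. So 0 ≥ 1, which is false.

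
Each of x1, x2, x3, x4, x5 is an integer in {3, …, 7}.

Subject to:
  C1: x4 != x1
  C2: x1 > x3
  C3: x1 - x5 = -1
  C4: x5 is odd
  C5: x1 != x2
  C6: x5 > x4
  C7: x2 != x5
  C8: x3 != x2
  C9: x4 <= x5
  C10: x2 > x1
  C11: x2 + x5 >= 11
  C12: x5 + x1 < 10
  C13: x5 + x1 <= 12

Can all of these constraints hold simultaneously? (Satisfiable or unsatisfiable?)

Satisfiable

One satisfying assignment is x1 = 4, x2 = 7, x3 = 3, x4 = 3, x5 = 5.
For the less obvious constraints — constraint 3: x1 - x5 = -1; constraint 11: x2 + x5 = 12 — and the others hold by inspection.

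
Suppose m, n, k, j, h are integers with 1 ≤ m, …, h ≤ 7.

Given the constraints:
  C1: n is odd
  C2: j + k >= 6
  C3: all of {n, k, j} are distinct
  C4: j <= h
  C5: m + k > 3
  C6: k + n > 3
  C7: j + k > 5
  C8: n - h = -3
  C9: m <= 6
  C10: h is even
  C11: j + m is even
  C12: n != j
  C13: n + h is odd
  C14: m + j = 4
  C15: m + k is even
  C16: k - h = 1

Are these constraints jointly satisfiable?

Take m = 1, n = 1, k = 5, j = 3, h = 4. Then constraint 2: j + k = 8; constraint 5: m + k = 6; constraint 6: k + n = 6, and every other listed constraint is also met.

Satisfiable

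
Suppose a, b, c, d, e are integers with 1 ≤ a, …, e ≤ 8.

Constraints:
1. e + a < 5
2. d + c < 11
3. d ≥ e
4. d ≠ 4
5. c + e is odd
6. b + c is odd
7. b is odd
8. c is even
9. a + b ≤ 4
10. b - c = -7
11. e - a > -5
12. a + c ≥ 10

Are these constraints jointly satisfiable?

Satisfiable

Setting (a, b, c, d, e) = (3, 1, 8, 2, 1) satisfies everything: constraint 1: e + a = 4; constraint 2: d + c = 10; constraint 9: a + b = 4, and the others follow.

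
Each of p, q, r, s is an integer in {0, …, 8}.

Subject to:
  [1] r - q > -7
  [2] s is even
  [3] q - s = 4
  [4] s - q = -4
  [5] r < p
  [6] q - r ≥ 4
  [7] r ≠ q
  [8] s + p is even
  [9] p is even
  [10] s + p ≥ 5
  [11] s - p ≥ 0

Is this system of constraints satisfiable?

Satisfiable

One satisfying assignment is p = 4, q = 8, r = 2, s = 4.
For the less obvious constraints — constraint 1: r - q = -6; constraint 3: q - s = 4; constraint 4: s - q = -4 — and the others hold by inspection.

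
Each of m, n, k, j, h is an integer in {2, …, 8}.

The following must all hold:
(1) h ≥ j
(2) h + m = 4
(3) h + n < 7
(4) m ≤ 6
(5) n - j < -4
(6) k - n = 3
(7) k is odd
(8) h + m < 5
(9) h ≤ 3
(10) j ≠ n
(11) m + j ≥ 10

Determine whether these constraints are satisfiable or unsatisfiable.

Unsatisfiable

From constraint 4: m ≤ 6. From constraints 1 and 9: j ≤ h ≤ 3. Hence m + j ≤ 9. But constraint 11 requires m + j ≥ 10, and 10 > 9. Contradiction.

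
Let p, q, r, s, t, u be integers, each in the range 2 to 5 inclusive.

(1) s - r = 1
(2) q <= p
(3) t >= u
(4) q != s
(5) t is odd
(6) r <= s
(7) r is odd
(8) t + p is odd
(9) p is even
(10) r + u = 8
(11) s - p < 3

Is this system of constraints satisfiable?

Satisfiable

Take p = 4, q = 3, r = 3, s = 4, t = 5, u = 5. Then constraint 1: s - r = 1; constraint 10: r + u = 8; constraint 11: s - p = 0, and every other listed constraint is also met.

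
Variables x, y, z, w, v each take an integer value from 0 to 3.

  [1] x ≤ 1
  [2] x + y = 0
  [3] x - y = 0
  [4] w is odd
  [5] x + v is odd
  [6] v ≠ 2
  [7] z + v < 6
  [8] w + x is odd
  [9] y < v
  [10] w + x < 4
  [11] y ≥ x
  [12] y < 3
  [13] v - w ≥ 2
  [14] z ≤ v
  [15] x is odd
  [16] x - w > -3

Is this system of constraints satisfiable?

Constraint 4 makes w odd and constraint 15 makes x odd, so w + x must be even. Constraint 8 says w + x is odd — contradiction.

Unsatisfiable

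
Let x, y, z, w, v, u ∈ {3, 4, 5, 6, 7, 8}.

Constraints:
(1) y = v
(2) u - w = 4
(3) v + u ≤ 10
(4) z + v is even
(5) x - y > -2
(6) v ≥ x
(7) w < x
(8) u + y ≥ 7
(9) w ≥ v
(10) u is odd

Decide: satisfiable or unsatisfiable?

Unsatisfiable

Constraints 6, 7, and 9 give v ≤ w, w < x, x ≤ v. Chaining: v ≤ w < x ≤ v, which forces v < v — impossible.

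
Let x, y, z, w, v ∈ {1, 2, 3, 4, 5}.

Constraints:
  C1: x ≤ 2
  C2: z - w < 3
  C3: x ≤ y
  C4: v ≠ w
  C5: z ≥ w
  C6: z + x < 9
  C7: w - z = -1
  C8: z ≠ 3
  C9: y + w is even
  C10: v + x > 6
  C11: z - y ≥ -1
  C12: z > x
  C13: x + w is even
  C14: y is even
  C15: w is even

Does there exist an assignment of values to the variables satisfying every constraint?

Satisfiable

The assignment x = 2, y = 4, z = 5, w = 4, v = 5 works:
  constraint 2 holds since z - w = 1.
  constraint 6 holds since z + x = 7.
The rest check out directly.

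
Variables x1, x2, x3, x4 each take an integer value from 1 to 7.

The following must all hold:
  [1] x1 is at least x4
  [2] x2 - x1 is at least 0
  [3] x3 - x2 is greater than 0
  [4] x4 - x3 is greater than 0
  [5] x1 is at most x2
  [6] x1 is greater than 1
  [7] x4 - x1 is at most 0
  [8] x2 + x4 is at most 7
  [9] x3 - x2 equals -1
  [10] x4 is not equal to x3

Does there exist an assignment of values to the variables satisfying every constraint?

Constraints 2, 3, 4, and 7 give x3 < x4, x4 ≤ x1, x1 ≤ x2, x2 < x3. Chaining: x3 < x4 ≤ x1 ≤ x2 < x3, which forces x3 < x3 — impossible.

Unsatisfiable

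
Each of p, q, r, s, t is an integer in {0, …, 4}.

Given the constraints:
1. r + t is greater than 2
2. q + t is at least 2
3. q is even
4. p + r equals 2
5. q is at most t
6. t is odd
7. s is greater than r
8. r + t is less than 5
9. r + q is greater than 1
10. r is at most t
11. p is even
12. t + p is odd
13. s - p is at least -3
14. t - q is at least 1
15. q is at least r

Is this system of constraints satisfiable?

The assignment p = 2, q = 2, r = 0, s = 2, t = 3 works:
  constraint 1 holds since r + t = 3.
  constraint 2 holds since q + t = 5.
  constraint 4 holds since p + r = 2.
The rest check out directly.

Satisfiable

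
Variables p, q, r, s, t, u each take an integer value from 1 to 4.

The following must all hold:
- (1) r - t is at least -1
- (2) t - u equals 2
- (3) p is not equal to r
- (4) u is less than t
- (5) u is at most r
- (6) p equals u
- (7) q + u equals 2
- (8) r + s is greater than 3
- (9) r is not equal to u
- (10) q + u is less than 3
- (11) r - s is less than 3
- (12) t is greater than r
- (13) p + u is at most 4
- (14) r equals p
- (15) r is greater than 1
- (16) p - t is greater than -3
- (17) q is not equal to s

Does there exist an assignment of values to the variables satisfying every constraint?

From constraints 6 and 14, r = p = u, so r = u. But constraint 9 says r ≠ u. Contradiction.

Unsatisfiable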